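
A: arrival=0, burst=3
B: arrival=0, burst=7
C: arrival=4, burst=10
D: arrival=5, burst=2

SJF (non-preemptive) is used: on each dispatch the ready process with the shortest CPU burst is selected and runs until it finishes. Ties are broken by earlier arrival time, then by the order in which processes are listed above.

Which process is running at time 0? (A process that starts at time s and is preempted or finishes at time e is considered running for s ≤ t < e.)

Schedule: | A 0-3 | B 3-10 | D 10-12 | C 12-22 |
Completion: A=3  B=10  C=22  D=12

A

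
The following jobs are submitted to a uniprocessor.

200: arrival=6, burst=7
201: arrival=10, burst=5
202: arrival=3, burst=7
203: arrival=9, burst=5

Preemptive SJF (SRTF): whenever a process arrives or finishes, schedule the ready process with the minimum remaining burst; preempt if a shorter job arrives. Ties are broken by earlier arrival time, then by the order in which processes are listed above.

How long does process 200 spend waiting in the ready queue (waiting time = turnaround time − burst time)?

Timeline: | idle 0-3 | 202 3-10 | 203 10-15 | 201 15-20 | 200 20-27 |
Completion: 200=27  201=20  202=10  203=15
Turnaround (C−A): 200=21  201=10  202=7  203=6
Waiting(200) = turnaround − burst = 21 − 7 = 14

14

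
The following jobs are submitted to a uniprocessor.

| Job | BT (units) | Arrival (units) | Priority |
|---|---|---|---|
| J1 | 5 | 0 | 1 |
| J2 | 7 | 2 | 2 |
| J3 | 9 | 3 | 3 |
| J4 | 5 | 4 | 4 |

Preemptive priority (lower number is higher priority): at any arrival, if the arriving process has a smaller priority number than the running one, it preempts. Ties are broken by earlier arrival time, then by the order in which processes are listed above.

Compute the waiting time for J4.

17

Timeline: | J1 0-5 | J2 5-12 | J3 12-21 | J4 21-26 |
Completion: J1=5  J2=12  J3=21  J4=26
Turnaround (C−A): J1=5  J2=10  J3=18  J4=22
Waiting(J4) = turnaround − burst = 22 − 5 = 17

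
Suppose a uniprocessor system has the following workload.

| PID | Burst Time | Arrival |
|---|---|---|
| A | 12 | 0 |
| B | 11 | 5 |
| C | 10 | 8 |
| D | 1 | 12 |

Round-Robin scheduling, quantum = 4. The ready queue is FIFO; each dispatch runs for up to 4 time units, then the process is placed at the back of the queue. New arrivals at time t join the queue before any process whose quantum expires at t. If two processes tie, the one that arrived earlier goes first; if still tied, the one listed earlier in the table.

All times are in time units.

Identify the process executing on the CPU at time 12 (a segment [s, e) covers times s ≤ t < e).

C

Gantt: | A 0-8 | B 8-12 | C 12-16 | A 16-20 | D 20-21 | B 21-25 | C 25-29 | B 29-32 | C 32-34 |
Completion: A=20  B=32  C=34  D=21
Turnaround (C−A): A=20  B=27  C=26  D=9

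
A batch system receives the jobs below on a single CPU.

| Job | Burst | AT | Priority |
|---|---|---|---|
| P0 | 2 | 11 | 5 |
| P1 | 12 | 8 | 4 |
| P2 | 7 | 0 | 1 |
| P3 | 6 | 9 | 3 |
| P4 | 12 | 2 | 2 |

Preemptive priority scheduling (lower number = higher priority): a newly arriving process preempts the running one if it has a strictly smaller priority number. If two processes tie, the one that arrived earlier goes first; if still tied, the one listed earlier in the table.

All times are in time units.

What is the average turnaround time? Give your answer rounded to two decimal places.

19.40

Gantt: | P2 0-7 | P4 7-19 | P3 19-25 | P1 25-37 | P0 37-39 |
Completion: P0=39  P1=37  P2=7  P3=25  P4=19
Turnaround (C−A): P0=28  P1=29  P2=7  P3=16  P4=17
Turnaround times: P0=28, P1=29, P2=7, P3=16, P4=17
Average turnaround = (28+29+7+16+17) / 5 = 97/5 = 19.40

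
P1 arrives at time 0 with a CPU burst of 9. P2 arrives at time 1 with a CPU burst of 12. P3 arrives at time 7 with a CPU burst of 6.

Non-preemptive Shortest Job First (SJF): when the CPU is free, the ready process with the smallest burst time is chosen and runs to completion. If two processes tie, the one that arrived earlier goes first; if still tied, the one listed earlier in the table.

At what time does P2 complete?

27

Timeline: | P1 0-9 | P3 9-15 | P2 15-27 |
Completion: P1=9  P2=27  P3=15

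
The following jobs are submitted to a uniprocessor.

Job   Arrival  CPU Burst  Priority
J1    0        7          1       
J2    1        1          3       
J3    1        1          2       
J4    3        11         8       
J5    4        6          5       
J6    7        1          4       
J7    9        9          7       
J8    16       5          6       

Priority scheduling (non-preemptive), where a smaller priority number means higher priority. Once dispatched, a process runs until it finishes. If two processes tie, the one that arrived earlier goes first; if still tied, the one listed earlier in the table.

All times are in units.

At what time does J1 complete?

Gantt: | J1 0-7 | J3 7-8 | J2 8-9 | J6 9-10 | J5 10-16 | J8 16-21 | J7 21-30 | J4 30-41 |
Completion: J1=7  J2=9  J3=8  J4=41  J5=16  J6=10  J7=30  J8=21

7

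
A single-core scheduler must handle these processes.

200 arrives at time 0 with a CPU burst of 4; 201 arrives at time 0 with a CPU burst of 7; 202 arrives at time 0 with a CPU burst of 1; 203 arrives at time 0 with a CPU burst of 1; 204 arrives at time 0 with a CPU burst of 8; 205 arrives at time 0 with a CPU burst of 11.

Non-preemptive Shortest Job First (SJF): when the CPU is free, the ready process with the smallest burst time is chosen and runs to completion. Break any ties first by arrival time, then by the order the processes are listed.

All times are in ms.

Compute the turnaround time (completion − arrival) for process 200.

Schedule: | 202 0-1 | 203 1-2 | 200 2-6 | 201 6-13 | 204 13-21 | 205 21-32 |
Completion: 200=6  201=13  202=1  203=2  204=21  205=32
Turnaround (C−A): 200=6  201=13  202=1  203=2  204=21  205=32
Turnaround(200) = completion − arrival = 6 − 0 = 6

6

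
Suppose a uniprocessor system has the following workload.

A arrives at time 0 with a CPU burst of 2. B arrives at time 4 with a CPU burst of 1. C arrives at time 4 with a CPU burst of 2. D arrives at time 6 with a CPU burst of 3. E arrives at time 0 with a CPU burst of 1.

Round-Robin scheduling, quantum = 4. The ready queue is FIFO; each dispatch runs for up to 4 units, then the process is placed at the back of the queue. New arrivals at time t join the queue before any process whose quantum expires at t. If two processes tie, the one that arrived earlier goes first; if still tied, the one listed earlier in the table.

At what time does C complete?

Schedule: | A 0-2 | E 2-3 | idle 3-4 | B 4-5 | C 5-7 | D 7-10 |
Completion: A=2  B=5  C=7  D=10  E=3
Turnaround (C−A): A=2  B=1  C=3  D=4  E=3

7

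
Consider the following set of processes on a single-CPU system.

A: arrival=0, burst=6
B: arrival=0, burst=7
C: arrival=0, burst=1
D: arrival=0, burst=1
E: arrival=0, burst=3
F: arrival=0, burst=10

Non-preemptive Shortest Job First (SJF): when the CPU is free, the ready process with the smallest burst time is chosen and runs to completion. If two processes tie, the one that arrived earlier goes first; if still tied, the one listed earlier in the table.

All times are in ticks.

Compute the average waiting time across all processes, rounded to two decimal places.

6.17

Schedule: | C 0-1 | D 1-2 | E 2-5 | A 5-11 | B 11-18 | F 18-28 |
Completion: A=11  B=18  C=1  D=2  E=5  F=28
Turnaround (C−A): A=11  B=18  C=1  D=2  E=5  F=28
Waiting times: A=5, B=11, C=0, D=1, E=2, F=18
Average waiting = (5+11+0+1+2+18) / 6 = 37/6 = 6.17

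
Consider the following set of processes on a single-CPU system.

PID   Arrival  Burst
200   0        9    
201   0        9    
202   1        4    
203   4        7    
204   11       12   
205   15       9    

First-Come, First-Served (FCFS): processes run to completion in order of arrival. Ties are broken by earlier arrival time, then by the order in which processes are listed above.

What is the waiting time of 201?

9

Gantt: | 200 0-9 | 201 9-18 | 202 18-22 | 203 22-29 | 204 29-41 | 205 41-50 |
Completion: 200=9  201=18  202=22  203=29  204=41  205=50
Waiting(201) = turnaround − burst = 18 − 9 = 9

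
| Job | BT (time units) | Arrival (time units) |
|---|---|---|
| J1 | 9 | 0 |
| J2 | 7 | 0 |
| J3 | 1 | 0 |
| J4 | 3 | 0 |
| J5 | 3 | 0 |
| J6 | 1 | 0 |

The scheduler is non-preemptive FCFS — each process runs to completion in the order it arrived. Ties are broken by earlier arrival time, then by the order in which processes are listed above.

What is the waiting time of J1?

Gantt: | J1 0-9 | J2 9-16 | J3 16-17 | J4 17-20 | J5 20-23 | J6 23-24 |
Completion: J1=9  J2=16  J3=17  J4=20  J5=23  J6=24
Turnaround (C−A): J1=9  J2=16  J3=17  J4=20  J5=23  J6=24
Waiting(J1) = turnaround − burst = 9 − 9 = 0

0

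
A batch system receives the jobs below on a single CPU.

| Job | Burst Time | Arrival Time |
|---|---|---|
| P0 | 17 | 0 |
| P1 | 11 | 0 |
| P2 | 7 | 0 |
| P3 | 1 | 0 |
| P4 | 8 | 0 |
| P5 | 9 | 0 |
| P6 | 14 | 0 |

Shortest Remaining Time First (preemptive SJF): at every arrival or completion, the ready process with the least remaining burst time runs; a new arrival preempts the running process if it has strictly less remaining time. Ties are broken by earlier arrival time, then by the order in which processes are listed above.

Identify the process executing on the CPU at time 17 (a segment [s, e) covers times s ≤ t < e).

Gantt: | P3 0-1 | P2 1-8 | P4 8-16 | P5 16-25 | P1 25-36 | P6 36-50 | P0 50-67 |
Completion: P0=67  P1=36  P2=8  P3=1  P4=16  P5=25  P6=50

P5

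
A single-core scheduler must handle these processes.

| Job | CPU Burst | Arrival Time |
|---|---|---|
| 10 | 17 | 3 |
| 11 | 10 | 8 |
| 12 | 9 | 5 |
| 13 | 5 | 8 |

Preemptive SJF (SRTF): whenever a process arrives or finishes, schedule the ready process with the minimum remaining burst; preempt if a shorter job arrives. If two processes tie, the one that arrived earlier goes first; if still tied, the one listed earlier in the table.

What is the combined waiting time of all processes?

40

Gantt: | idle 0-3 | 10 3-5 | 12 5-8 | 13 8-13 | 12 13-19 | 11 19-29 | 10 29-44 |
Completion: 10=44  11=29  12=19  13=13
Turnaround (C−A): 10=41  11=21  12=14  13=5
Waiting = turnaround − burst: 10=24, 11=11, 12=5, 13=0
Total waiting = 24 + 11 + 5 + 0 = 40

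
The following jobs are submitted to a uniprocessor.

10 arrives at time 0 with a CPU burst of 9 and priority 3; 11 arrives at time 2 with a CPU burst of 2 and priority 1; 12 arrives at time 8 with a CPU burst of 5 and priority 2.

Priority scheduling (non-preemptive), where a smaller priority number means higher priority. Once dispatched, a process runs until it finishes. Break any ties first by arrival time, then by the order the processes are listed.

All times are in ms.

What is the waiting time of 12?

Gantt: | 10 0-9 | 11 9-11 | 12 11-16 |
Completion: 10=9  11=11  12=16
Waiting(12) = turnaround − burst = 8 − 5 = 3

3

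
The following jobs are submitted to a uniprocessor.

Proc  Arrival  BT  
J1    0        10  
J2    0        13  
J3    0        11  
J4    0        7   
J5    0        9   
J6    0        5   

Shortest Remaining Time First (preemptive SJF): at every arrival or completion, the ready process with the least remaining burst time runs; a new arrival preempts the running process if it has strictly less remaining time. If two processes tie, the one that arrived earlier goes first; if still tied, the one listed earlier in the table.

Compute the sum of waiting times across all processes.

Schedule: | J6 0-5 | J4 5-12 | J5 12-21 | J1 21-31 | J3 31-42 | J2 42-55 |
Completion: J1=31  J2=55  J3=42  J4=12  J5=21  J6=5
Turnaround (C−A): J1=31  J2=55  J3=42  J4=12  J5=21  J6=5
Waiting = turnaround − burst: J1=21, J2=42, J3=31, J4=5, J5=12, J6=0
Total waiting = 21 + 42 + 31 + 5 + 12 + 0 = 111

111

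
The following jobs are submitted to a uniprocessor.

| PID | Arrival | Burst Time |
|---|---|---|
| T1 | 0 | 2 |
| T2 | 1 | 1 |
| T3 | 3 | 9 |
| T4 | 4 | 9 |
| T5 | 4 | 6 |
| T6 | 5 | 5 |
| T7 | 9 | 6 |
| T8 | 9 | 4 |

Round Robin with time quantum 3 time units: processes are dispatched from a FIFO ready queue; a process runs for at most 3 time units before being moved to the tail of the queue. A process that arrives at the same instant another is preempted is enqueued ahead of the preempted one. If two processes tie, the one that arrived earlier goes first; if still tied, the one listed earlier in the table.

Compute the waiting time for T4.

Timeline: | T1 0-2 | T2 2-3 | T3 3-6 | T4 6-9 | T5 9-12 | T6 12-15 | T3 15-18 | T7 18-21 | T8 21-24 | T4 24-27 | T5 27-30 | T6 30-32 | T3 32-35 | T7 35-38 | T8 38-39 | T4 39-42 |
Completion: T1=2  T2=3  T3=35  T4=42  T5=30  T6=32  T7=38  T8=39
Turnaround (C−A): T1=2  T2=2  T3=32  T4=38  T5=26  T6=27  T7=29  T8=30
Waiting(T4) = turnaround − burst = 38 − 9 = 29

29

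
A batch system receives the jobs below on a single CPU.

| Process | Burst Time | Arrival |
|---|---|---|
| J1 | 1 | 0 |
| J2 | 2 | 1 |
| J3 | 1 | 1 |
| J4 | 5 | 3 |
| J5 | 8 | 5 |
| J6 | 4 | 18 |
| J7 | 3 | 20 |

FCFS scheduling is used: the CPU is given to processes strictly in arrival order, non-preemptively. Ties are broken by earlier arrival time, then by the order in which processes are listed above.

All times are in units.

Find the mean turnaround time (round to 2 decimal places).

Gantt: | J1 0-1 | J2 1-3 | J3 3-4 | J4 4-9 | J5 9-17 | idle 17-18 | J6 18-22 | J7 22-25 |
Completion: J1=1  J2=3  J3=4  J4=9  J5=17  J6=22  J7=25
Turnaround times: J1=1, J2=2, J3=3, J4=6, J5=12, J6=4, J7=5
Average turnaround = (1+2+3+6+12+4+5) / 7 = 33/7 = 4.71

4.71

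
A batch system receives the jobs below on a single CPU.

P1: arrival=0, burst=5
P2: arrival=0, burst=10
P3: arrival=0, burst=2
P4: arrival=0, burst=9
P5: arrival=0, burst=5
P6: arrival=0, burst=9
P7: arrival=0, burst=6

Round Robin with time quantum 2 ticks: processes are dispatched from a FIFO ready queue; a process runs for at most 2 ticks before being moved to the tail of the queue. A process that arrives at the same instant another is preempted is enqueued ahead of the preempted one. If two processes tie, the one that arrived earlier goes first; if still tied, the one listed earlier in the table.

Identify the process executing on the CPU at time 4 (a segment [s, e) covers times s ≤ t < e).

P3

Gantt: | P1 0-2 | P2 2-4 | P3 4-6 | P4 6-8 | P5 8-10 | P6 10-12 | P7 12-14 | P1 14-16 | P2 16-18 | P4 18-20 | P5 20-22 | P6 22-24 | P7 24-26 | P1 26-27 | P2 27-29 | P4 29-31 | P5 31-32 | P6 32-34 | P7 34-36 | P2 36-38 | P4 38-40 | P6 40-42 | P2 42-44 | P4 44-45 | P6 45-46 |
Completion: P1=27  P2=44  P3=6  P4=45  P5=32  P6=46  P7=36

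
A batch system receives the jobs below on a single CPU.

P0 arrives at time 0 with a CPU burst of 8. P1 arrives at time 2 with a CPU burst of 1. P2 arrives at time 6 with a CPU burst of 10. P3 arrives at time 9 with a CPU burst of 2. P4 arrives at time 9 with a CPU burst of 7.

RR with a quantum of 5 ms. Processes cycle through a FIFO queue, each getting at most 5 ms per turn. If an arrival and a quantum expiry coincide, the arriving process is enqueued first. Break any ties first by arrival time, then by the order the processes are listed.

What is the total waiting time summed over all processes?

Timeline: | P0 0-5 | P1 5-6 | P0 6-9 | P2 9-14 | P3 14-16 | P4 16-21 | P2 21-26 | P4 26-28 |
Completion: P0=9  P1=6  P2=26  P3=16  P4=28
Turnaround (C−A): P0=9  P1=4  P2=20  P3=7  P4=19
Waiting = turnaround − burst: P0=1, P1=3, P2=10, P3=5, P4=12
Total waiting = 1 + 3 + 10 + 5 + 12 = 31

31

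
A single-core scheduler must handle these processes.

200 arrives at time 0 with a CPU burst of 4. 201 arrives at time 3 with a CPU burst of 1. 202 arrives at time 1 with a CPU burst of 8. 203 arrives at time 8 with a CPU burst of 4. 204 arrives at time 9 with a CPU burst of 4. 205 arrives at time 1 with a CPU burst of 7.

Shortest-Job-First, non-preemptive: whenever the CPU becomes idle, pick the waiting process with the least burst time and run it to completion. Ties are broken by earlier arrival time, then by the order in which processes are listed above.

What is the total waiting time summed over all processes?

Gantt: | 200 0-4 | 201 4-5 | 205 5-12 | 203 12-16 | 204 16-20 | 202 20-28 |
Completion: 200=4  201=5  202=28  203=16  204=20  205=12
Waiting = turnaround − burst: 200=0, 201=1, 202=19, 203=4, 204=7, 205=4
Total waiting = 0 + 1 + 19 + 4 + 7 + 4 = 35

35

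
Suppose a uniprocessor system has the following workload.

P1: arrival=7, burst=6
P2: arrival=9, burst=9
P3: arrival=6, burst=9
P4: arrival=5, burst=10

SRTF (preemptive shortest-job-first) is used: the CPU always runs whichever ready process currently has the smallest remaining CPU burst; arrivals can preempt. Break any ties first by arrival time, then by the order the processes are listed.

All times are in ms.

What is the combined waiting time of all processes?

42

Gantt: | idle 0-5 | P4 5-7 | P1 7-13 | P4 13-21 | P3 21-30 | P2 30-39 |
Completion: P1=13  P2=39  P3=30  P4=21
Turnaround (C−A): P1=6  P2=30  P3=24  P4=16
Waiting = turnaround − burst: P1=0, P2=21, P3=15, P4=6
Total waiting = 0 + 21 + 15 + 6 = 42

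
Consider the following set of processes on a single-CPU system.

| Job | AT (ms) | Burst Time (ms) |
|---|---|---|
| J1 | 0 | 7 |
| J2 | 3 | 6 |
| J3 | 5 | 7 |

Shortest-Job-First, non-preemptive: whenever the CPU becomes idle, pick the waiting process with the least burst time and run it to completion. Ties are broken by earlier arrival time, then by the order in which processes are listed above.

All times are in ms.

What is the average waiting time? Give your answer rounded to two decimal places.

4.00

Timeline: | J1 0-7 | J2 7-13 | J3 13-20 |
Completion: J1=7  J2=13  J3=20
Turnaround (C−A): J1=7  J2=10  J3=15
Waiting times: J1=0, J2=4, J3=8
Average waiting = (0+4+8) / 3 = 12/3 = 4.00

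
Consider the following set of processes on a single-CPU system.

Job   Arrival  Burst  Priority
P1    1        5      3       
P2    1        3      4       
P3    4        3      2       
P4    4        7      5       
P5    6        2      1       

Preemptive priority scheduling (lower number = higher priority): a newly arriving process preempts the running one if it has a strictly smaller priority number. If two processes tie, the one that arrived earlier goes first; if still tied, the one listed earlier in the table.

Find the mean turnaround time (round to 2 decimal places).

Gantt: | idle 0-1 | P1 1-4 | P3 4-6 | P5 6-8 | P3 8-9 | P1 9-11 | P2 11-14 | P4 14-21 |
Completion: P1=11  P2=14  P3=9  P4=21  P5=8
Turnaround times: P1=10, P2=13, P3=5, P4=17, P5=2
Average turnaround = (10+13+5+17+2) / 5 = 47/5 = 9.40

9.40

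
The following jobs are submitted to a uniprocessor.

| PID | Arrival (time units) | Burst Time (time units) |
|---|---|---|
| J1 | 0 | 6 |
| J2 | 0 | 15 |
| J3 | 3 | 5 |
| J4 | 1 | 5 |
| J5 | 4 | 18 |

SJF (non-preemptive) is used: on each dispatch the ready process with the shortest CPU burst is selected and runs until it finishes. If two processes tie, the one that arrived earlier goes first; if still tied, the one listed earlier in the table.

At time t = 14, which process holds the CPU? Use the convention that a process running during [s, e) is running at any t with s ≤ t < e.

J3

Timeline: | J1 0-6 | J4 6-11 | J3 11-16 | J2 16-31 | J5 31-49 |
Completion: J1=6  J2=31  J3=16  J4=11  J5=49
Turnaround (C−A): J1=6  J2=31  J3=13  J4=10  J5=45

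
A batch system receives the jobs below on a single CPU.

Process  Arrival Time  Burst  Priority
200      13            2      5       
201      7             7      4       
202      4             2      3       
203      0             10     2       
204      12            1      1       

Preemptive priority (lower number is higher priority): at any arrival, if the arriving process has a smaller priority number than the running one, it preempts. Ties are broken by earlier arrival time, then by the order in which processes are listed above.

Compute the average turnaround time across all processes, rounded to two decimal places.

Schedule: | 203 0-10 | 202 10-12 | 204 12-13 | 201 13-20 | 200 20-22 |
Completion: 200=22  201=20  202=12  203=10  204=13
Turnaround (C−A): 200=9  201=13  202=8  203=10  204=1
Turnaround times: 200=9, 201=13, 202=8, 203=10, 204=1
Average turnaround = (9+13+8+10+1) / 5 = 41/5 = 8.20

8.20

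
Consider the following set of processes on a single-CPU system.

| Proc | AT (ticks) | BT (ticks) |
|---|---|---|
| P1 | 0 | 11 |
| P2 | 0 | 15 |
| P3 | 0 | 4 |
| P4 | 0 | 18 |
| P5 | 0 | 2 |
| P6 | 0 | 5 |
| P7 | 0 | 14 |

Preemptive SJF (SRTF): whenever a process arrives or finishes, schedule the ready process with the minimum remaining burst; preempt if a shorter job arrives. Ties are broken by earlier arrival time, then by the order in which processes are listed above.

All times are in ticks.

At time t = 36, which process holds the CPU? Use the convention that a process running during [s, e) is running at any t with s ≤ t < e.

P2

Gantt: | P5 0-2 | P3 2-6 | P6 6-11 | P1 11-22 | P7 22-36 | P2 36-51 | P4 51-69 |
Completion: P1=22  P2=51  P3=6  P4=69  P5=2  P6=11  P7=36
Turnaround (C−A): P1=22  P2=51  P3=6  P4=69  P5=2  P6=11  P7=36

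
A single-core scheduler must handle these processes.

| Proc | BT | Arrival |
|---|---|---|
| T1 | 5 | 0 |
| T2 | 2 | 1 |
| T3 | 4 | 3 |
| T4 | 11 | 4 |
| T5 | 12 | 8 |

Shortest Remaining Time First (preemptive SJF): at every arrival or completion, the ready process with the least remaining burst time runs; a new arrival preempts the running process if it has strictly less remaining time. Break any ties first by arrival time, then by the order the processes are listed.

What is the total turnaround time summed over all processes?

61

Gantt: | T1 0-1 | T2 1-3 | T1 3-7 | T3 7-11 | T4 11-22 | T5 22-34 |
Completion: T1=7  T2=3  T3=11  T4=22  T5=34
Turnaround (C−A): T1=7  T2=2  T3=8  T4=18  T5=26
Turnaround = completion − arrival: T1=7, T2=2, T3=8, T4=18, T5=26
Total turnaround = 7 + 2 + 8 + 18 + 26 = 61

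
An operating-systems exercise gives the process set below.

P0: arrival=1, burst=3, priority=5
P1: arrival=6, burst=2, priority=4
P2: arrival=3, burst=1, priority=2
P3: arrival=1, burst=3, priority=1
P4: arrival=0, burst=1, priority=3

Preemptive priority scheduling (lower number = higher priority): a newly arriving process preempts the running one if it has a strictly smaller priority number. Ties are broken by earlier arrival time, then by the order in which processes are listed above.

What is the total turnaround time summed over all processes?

17

Timeline: | P4 0-1 | P3 1-4 | P2 4-5 | P0 5-6 | P1 6-8 | P0 8-10 |
Completion: P0=10  P1=8  P2=5  P3=4  P4=1
Turnaround (C−A): P0=9  P1=2  P2=2  P3=3  P4=1
Turnaround = completion − arrival: P0=9, P1=2, P2=2, P3=3, P4=1
Total turnaround = 9 + 2 + 2 + 3 + 1 = 17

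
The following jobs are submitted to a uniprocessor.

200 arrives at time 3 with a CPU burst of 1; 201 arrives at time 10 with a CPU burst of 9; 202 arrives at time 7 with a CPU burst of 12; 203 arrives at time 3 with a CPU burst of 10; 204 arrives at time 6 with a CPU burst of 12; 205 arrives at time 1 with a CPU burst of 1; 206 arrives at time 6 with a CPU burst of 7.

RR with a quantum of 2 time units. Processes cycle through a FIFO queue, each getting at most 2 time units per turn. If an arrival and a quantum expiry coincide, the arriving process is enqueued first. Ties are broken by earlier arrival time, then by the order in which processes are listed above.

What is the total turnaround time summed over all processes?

Gantt: | idle 0-1 | 205 1-2 | idle 2-3 | 200 3-4 | 203 4-6 | 204 6-8 | 206 8-10 | 203 10-12 | 202 12-14 | 204 14-16 | 201 16-18 | 206 18-20 | 203 20-22 | 202 22-24 | 204 24-26 | 201 26-28 | 206 28-30 | 203 30-32 | 202 32-34 | 204 34-36 | 201 36-38 | 206 38-39 | 203 39-41 | 202 41-43 | 204 43-45 | 201 45-47 | 202 47-49 | 204 49-51 | 201 51-52 | 202 52-54 |
Completion: 200=4  201=52  202=54  203=41  204=51  205=2  206=39
Turnaround = completion − arrival: 200=1, 201=42, 202=47, 203=38, 204=45, 205=1, 206=33
Total turnaround = 1 + 42 + 47 + 38 + 45 + 1 + 33 = 207

207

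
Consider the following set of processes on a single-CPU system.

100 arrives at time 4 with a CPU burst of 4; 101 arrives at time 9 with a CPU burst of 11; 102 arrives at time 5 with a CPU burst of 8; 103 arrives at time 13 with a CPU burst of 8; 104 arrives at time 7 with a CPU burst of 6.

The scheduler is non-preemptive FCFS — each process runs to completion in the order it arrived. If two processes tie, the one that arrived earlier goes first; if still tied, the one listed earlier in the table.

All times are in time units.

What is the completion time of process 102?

16

Gantt: | idle 0-4 | 100 4-8 | 102 8-16 | 104 16-22 | 101 22-33 | 103 33-41 |
Completion: 100=8  101=33  102=16  103=41  104=22
Turnaround (C−A): 100=4  101=24  102=11  103=28  104=15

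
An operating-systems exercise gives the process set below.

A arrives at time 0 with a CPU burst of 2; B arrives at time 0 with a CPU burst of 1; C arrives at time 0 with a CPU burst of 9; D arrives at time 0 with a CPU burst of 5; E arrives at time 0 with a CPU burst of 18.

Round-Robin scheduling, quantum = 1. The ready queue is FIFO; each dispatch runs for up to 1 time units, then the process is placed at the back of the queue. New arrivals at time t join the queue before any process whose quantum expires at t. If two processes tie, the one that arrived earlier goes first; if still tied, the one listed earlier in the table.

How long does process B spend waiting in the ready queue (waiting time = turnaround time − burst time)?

1

Gantt: | A 0-1 | B 1-2 | C 2-3 | D 3-4 | E 4-5 | A 5-6 | C 6-7 | D 7-8 | E 8-9 | C 9-10 | D 10-11 | E 11-12 | C 12-13 | D 13-14 | E 14-15 | C 15-16 | D 16-17 | E 17-18 | C 18-19 | E 19-20 | C 20-21 | E 21-22 | C 22-23 | E 23-24 | C 24-25 | E 25-35 |
Completion: A=6  B=2  C=25  D=17  E=35
Waiting(B) = turnaround − burst = 2 − 1 = 1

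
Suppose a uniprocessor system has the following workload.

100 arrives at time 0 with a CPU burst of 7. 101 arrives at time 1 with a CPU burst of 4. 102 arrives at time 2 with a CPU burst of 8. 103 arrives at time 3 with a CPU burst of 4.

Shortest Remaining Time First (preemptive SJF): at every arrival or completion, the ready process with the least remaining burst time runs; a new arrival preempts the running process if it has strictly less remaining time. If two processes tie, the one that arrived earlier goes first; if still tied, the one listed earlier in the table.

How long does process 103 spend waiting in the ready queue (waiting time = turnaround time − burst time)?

2

Timeline: | 100 0-1 | 101 1-5 | 103 5-9 | 100 9-15 | 102 15-23 |
Completion: 100=15  101=5  102=23  103=9
Turnaround (C−A): 100=15  101=4  102=21  103=6
Waiting(103) = turnaround − burst = 6 − 4 = 2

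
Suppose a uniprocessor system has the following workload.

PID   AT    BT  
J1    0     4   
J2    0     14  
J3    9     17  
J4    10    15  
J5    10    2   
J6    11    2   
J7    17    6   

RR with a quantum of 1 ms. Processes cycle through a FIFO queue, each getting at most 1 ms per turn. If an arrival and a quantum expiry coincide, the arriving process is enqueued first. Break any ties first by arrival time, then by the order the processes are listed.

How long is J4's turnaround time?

Gantt: | J1 0-1 | J2 1-2 | J1 2-3 | J2 3-4 | J1 4-5 | J2 5-6 | J1 6-7 | J2 7-9 | J3 9-10 | J2 10-11 | J4 11-12 | J5 12-13 | J3 13-14 | J6 14-15 | J2 15-16 | J4 16-17 | J5 17-18 | J3 18-19 | J6 19-20 | J2 20-21 | J7 21-22 | J4 22-23 | J3 23-24 | J2 24-25 | J7 25-26 | J4 26-27 | J3 27-28 | J2 28-29 | J7 29-30 | J4 30-31 | J3 31-32 | J2 32-33 | J7 33-34 | J4 34-35 | J3 35-36 | J2 36-37 | J7 37-38 | J4 38-39 | J3 39-40 | J2 40-41 | J7 41-42 | J4 42-43 | J3 43-44 | J2 44-45 | J4 45-46 | J3 46-47 | J4 47-48 | J3 48-49 | J4 49-50 | J3 50-51 | J4 51-52 | J3 52-53 | J4 53-54 | J3 54-55 | J4 55-56 | J3 56-57 | J4 57-58 | J3 58-60 |
Completion: J1=7  J2=45  J3=60  J4=58  J5=18  J6=20  J7=42
Turnaround(J4) = completion − arrival = 58 − 10 = 48

48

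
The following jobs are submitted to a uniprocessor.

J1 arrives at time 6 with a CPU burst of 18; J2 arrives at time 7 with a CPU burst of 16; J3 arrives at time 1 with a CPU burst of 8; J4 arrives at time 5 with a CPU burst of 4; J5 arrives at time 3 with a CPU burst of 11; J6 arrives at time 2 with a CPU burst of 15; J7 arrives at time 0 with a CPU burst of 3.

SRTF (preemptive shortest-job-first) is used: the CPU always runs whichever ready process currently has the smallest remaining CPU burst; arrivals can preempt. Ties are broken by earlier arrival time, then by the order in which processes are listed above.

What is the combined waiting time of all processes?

Schedule: | J7 0-3 | J3 3-5 | J4 5-9 | J3 9-15 | J5 15-26 | J6 26-41 | J2 41-57 | J1 57-75 |
Completion: J1=75  J2=57  J3=15  J4=9  J5=26  J6=41  J7=3
Turnaround (C−A): J1=69  J2=50  J3=14  J4=4  J5=23  J6=39  J7=3
Waiting = turnaround − burst: J1=51, J2=34, J3=6, J4=0, J5=12, J6=24, J7=0
Total waiting = 51 + 34 + 6 + 0 + 12 + 24 + 0 = 127

127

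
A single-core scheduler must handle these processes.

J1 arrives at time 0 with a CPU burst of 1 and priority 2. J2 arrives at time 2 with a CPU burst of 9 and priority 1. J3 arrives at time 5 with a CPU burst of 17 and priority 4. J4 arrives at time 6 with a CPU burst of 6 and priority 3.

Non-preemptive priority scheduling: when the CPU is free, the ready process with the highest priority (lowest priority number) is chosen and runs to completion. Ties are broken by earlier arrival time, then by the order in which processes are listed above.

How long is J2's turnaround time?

Timeline: | J1 0-1 | idle 1-2 | J2 2-11 | J4 11-17 | J3 17-34 |
Completion: J1=1  J2=11  J3=34  J4=17
Turnaround(J2) = completion − arrival = 11 − 2 = 9

9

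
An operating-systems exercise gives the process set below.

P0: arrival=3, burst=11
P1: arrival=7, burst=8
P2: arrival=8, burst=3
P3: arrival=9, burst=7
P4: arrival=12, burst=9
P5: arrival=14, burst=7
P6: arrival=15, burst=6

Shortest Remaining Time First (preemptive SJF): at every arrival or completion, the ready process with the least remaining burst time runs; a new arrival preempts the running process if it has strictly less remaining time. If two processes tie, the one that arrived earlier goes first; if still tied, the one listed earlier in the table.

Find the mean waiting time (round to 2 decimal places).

14.00

Schedule: | idle 0-3 | P0 3-8 | P2 8-11 | P0 11-17 | P6 17-23 | P3 23-30 | P5 30-37 | P1 37-45 | P4 45-54 |
Completion: P0=17  P1=45  P2=11  P3=30  P4=54  P5=37  P6=23
Turnaround (C−A): P0=14  P1=38  P2=3  P3=21  P4=42  P5=23  P6=8
Waiting times: P0=3, P1=30, P2=0, P3=14, P4=33, P5=16, P6=2
Average waiting = (3+30+0+14+33+16+2) / 7 = 98/7 = 14.00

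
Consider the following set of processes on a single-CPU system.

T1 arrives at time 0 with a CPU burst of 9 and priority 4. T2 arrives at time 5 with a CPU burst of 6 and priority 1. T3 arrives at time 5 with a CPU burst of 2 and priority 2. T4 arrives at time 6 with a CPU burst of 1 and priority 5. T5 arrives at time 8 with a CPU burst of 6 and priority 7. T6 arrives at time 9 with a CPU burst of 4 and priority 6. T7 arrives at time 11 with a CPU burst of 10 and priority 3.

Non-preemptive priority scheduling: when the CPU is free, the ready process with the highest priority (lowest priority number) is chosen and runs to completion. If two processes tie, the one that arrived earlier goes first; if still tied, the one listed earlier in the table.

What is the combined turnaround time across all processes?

122

Schedule: | T1 0-9 | T2 9-15 | T3 15-17 | T7 17-27 | T4 27-28 | T6 28-32 | T5 32-38 |
Completion: T1=9  T2=15  T3=17  T4=28  T5=38  T6=32  T7=27
Turnaround = completion − arrival: T1=9, T2=10, T3=12, T4=22, T5=30, T6=23, T7=16
Total turnaround = 9 + 10 + 12 + 22 + 30 + 23 + 16 = 122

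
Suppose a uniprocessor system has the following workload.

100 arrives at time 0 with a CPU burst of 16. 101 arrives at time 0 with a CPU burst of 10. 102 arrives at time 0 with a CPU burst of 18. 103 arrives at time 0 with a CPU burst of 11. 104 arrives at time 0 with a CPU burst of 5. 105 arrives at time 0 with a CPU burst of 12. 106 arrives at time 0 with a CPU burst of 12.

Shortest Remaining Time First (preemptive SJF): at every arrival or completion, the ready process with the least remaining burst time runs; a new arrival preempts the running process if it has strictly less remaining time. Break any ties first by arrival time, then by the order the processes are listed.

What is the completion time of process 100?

Gantt: | 104 0-5 | 101 5-15 | 103 15-26 | 105 26-38 | 106 38-50 | 100 50-66 | 102 66-84 |
Completion: 100=66  101=15  102=84  103=26  104=5  105=38  106=50
Turnaround (C−A): 100=66  101=15  102=84  103=26  104=5  105=38  106=50

66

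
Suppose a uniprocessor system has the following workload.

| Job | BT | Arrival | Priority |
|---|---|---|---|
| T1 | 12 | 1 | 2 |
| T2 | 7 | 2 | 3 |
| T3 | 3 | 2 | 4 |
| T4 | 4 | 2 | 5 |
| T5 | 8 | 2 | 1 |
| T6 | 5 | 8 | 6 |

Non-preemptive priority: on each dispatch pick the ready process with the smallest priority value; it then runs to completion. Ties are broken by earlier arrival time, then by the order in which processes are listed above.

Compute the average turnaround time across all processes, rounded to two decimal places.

Gantt: | idle 0-1 | T1 1-13 | T5 13-21 | T2 21-28 | T3 28-31 | T4 31-35 | T6 35-40 |
Completion: T1=13  T2=28  T3=31  T4=35  T5=21  T6=40
Turnaround times: T1=12, T2=26, T3=29, T4=33, T5=19, T6=32
Average turnaround = (12+26+29+33+19+32) / 6 = 151/6 = 25.17

25.17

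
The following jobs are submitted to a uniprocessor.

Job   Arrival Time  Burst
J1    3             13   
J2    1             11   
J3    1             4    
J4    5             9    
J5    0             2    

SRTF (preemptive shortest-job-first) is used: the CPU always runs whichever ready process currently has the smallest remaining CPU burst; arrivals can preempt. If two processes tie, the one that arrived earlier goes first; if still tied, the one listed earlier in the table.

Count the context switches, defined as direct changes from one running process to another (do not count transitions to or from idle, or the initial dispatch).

4

Timeline: | J5 0-2 | J3 2-6 | J4 6-15 | J2 15-26 | J1 26-39 |
Completion: J1=39  J2=26  J3=6  J4=15  J5=2
Turnaround (C−A): J1=36  J2=25  J3=5  J4=10  J5=2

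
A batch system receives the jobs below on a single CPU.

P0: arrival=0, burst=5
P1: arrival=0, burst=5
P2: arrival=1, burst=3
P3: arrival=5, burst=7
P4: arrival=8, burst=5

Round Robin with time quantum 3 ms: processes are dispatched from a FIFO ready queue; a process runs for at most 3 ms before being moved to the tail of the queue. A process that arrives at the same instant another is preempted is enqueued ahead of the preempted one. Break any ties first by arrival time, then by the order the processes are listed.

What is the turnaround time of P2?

Gantt: | P0 0-3 | P1 3-6 | P2 6-9 | P0 9-11 | P3 11-14 | P1 14-16 | P4 16-19 | P3 19-22 | P4 22-24 | P3 24-25 |
Completion: P0=11  P1=16  P2=9  P3=25  P4=24
Turnaround (C−A): P0=11  P1=16  P2=8  P3=20  P4=16
Turnaround(P2) = completion − arrival = 9 − 1 = 8

8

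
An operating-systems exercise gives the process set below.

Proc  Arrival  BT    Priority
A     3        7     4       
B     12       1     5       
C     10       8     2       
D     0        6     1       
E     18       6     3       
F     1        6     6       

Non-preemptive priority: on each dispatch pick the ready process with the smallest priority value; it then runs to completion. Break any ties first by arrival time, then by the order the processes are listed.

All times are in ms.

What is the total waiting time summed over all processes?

Schedule: | D 0-6 | A 6-13 | C 13-21 | E 21-27 | B 27-28 | F 28-34 |
Completion: A=13  B=28  C=21  D=6  E=27  F=34
Turnaround (C−A): A=10  B=16  C=11  D=6  E=9  F=33
Waiting = turnaround − burst: A=3, B=15, C=3, D=0, E=3, F=27
Total waiting = 3 + 15 + 3 + 0 + 3 + 27 = 51

51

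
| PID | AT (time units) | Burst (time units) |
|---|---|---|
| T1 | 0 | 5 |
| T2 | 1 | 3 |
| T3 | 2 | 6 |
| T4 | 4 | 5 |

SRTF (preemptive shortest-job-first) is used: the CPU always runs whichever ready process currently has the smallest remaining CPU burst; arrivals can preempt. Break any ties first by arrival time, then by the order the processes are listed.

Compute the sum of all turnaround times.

Schedule: | T1 0-1 | T2 1-4 | T1 4-8 | T4 8-13 | T3 13-19 |
Completion: T1=8  T2=4  T3=19  T4=13
Turnaround = completion − arrival: T1=8, T2=3, T3=17, T4=9
Total turnaround = 8 + 3 + 17 + 9 = 37

37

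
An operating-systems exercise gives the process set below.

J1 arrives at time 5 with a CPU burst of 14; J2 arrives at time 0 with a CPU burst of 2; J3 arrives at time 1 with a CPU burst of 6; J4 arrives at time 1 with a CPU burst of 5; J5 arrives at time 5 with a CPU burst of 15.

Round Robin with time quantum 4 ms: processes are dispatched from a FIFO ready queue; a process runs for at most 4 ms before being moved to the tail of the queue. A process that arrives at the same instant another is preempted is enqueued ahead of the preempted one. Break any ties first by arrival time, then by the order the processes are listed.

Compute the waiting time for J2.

Schedule: | J2 0-2 | J3 2-6 | J4 6-10 | J1 10-14 | J5 14-18 | J3 18-20 | J4 20-21 | J1 21-25 | J5 25-29 | J1 29-33 | J5 33-37 | J1 37-39 | J5 39-42 |
Completion: J1=39  J2=2  J3=20  J4=21  J5=42
Waiting(J2) = turnaround − burst = 2 − 2 = 0

0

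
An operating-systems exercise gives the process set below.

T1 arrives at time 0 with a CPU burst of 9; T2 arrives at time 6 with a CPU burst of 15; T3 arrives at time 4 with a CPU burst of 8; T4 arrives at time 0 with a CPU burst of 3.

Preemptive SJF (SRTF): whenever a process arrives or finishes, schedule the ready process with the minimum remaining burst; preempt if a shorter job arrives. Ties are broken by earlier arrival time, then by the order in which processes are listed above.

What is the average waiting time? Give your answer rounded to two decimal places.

Timeline: | T4 0-3 | T1 3-12 | T3 12-20 | T2 20-35 |
Completion: T1=12  T2=35  T3=20  T4=3
Turnaround (C−A): T1=12  T2=29  T3=16  T4=3
Waiting times: T1=3, T2=14, T3=8, T4=0
Average waiting = (3+14+8+0) / 4 = 25/4 = 6.25

6.25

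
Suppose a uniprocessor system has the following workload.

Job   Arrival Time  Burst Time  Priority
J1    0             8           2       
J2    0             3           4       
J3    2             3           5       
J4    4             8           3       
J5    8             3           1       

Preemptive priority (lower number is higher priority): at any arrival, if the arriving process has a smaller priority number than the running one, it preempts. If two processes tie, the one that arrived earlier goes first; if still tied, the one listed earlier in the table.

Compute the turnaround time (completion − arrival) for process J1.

8

Schedule: | J1 0-8 | J5 8-11 | J4 11-19 | J2 19-22 | J3 22-25 |
Completion: J1=8  J2=22  J3=25  J4=19  J5=11
Turnaround (C−A): J1=8  J2=22  J3=23  J4=15  J5=3
Turnaround(J1) = completion − arrival = 8 − 0 = 8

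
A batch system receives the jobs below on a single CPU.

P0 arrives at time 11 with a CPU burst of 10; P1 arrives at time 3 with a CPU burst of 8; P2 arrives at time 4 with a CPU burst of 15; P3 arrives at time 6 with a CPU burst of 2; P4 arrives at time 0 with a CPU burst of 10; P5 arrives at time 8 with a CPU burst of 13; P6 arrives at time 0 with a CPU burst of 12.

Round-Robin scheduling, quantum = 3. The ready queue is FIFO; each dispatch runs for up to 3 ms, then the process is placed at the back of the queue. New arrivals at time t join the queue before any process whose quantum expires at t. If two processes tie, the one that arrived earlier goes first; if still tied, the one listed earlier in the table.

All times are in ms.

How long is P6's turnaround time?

Gantt: | P4 0-3 | P6 3-6 | P1 6-9 | P4 9-12 | P2 12-15 | P3 15-17 | P6 17-20 | P5 20-23 | P1 23-26 | P0 26-29 | P4 29-32 | P2 32-35 | P6 35-38 | P5 38-41 | P1 41-43 | P0 43-46 | P4 46-47 | P2 47-50 | P6 50-53 | P5 53-56 | P0 56-59 | P2 59-62 | P5 62-65 | P0 65-66 | P2 66-69 | P5 69-70 |
Completion: P0=66  P1=43  P2=69  P3=17  P4=47  P5=70  P6=53
Turnaround (C−A): P0=55  P1=40  P2=65  P3=11  P4=47  P5=62  P6=53
Turnaround(P6) = completion − arrival = 53 − 0 = 53

53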